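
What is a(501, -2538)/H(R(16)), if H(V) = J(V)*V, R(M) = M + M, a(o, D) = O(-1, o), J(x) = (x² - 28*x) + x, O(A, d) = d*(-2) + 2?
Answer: -25/128 ≈ -0.19531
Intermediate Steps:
O(A, d) = 2 - 2*d (O(A, d) = -2*d + 2 = 2 - 2*d)
J(x) = x² - 27*x
a(o, D) = 2 - 2*o
R(M) = 2*M
H(V) = V²*(-27 + V) (H(V) = (V*(-27 + V))*V = V²*(-27 + V))
a(501, -2538)/H(R(16)) = (2 - 2*501)/(((2*16)²*(-27 + 2*16))) = (2 - 1002)/((32²*(-27 + 32))) = -1000/(1024*5) = -1000/5120 = -1000*1/5120 = -25/128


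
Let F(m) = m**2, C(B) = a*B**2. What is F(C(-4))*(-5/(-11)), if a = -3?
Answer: 11520/11 ≈ 1047.3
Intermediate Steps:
C(B) = -3*B**2
F(C(-4))*(-5/(-11)) = (-3*(-4)**2)**2*(-5/(-11)) = (-3*16)**2*(-5*(-1/11)) = (-48)**2*(5/11) = 2304*(5/11) = 11520/11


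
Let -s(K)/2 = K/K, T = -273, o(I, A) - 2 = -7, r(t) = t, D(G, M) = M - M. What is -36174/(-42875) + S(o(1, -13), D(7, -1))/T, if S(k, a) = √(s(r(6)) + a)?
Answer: 36174/42875 - I*√2/273 ≈ 0.84371 - 0.0051803*I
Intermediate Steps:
D(G, M) = 0
o(I, A) = -5 (o(I, A) = 2 - 7 = -5)
s(K) = -2 (s(K) = -2*K/K = -2*1 = -2)
S(k, a) = √(-2 + a)
-36174/(-42875) + S(o(1, -13), D(7, -1))/T = -36174/(-42875) + √(-2 + 0)/(-273) = -36174*(-1/42875) + √(-2)*(-1/273) = 36174/42875 + (I*√2)*(-1/273) = 36174/42875 - I*√2/273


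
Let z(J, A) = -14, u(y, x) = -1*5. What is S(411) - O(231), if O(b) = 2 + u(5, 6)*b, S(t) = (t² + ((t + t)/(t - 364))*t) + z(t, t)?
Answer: 8330662/47 ≈ 1.7725e+5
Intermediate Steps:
u(y, x) = -5
S(t) = -14 + t² + 2*t²/(-364 + t) (S(t) = (t² + ((t + t)/(t - 364))*t) - 14 = (t² + ((2*t)/(-364 + t))*t) - 14 = (t² + (2*t/(-364 + t))*t) - 14 = (t² + 2*t²/(-364 + t)) - 14 = -14 + t² + 2*t²/(-364 + t))
O(b) = 2 - 5*b
S(411) - O(231) = (5096 + 411³ - 362*411² - 14*411)/(-364 + 411) - (2 - 5*231) = (5096 + 69426531 - 362*168921 - 5754)/47 - (2 - 1155) = (5096 + 69426531 - 61149402 - 5754)/47 - 1*(-1153) = (1/47)*8276471 + 1153 = 8276471/47 + 1153 = 8330662/47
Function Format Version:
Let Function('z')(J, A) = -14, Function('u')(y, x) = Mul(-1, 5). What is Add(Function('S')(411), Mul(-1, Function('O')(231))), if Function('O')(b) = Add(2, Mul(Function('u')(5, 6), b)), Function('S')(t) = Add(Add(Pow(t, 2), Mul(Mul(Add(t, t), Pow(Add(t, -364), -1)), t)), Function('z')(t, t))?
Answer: Rational(8330662, 47) ≈ 1.7725e+5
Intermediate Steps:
Function('u')(y, x) = -5
Function('S')(t) = Add(-14, Pow(t, 2), Mul(2, Pow(t, 2), Pow(Add(-364, t), -1))) (Function('S')(t) = Add(Add(Pow(t, 2), Mul(Mul(Add(t, t), Pow(Add(t, -364), -1)), t)), -14) = Add(Add(Pow(t, 2), Mul(Mul(Mul(2, t), Pow(Add(-364, t), -1)), t)), -14) = Add(Add(Pow(t, 2), Mul(Mul(2, t, Pow(Add(-364, t), -1)), t)), -14) = Add(Add(Pow(t, 2), Mul(2, Pow(t, 2), Pow(Add(-364, t), -1))), -14) = Add(-14, Pow(t, 2), Mul(2, Pow(t, 2), Pow(Add(-364, t), -1))))
Function('O')(b) = Add(2, Mul(-5, b))
Add(Function('S')(411), Mul(-1, Function('O')(231))) = Add(Mul(Pow(Add(-364, 411), -1), Add(5096, Pow(411, 3), Mul(-362, Pow(411, 2)), Mul(-14, 411))), Mul(-1, Add(2, Mul(-5, 231)))) = Add(Mul(Pow(47, -1), Add(5096, 69426531, Mul(-362, 168921), -5754)), Mul(-1, Add(2, -1155))) = Add(Mul(Rational(1, 47), Add(5096, 69426531, -61149402, -5754)), Mul(-1, -1153)) = Add(Mul(Rational(1, 47), 8276471), 1153) = Add(Rational(8276471, 47), 1153) = Rational(8330662, 47)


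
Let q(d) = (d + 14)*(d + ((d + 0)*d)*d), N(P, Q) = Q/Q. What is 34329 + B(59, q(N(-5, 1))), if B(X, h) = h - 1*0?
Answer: 34359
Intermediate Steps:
N(P, Q) = 1
q(d) = (14 + d)*(d + d**3) (q(d) = (14 + d)*(d + (d*d)*d) = (14 + d)*(d + d**2*d) = (14 + d)*(d + d**3))
B(X, h) = h (B(X, h) = h + 0 = h)
34329 + B(59, q(N(-5, 1))) = 34329 + 1*(14 + 1 + 1**3 + 14*1**2) = 34329 + 1*(14 + 1 + 1 + 14*1) = 34329 + 1*(14 + 1 + 1 + 14) = 34329 + 1*30 = 34329 + 30 = 34359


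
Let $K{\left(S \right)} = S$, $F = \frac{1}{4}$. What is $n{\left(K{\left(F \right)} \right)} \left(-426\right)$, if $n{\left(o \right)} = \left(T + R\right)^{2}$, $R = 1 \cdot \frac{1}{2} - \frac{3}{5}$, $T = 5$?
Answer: $- \frac{511413}{50} \approx -10228.0$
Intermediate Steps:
$R = - \frac{1}{10}$ ($R = 1 \cdot \frac{1}{2} - \frac{3}{5} = \frac{1}{2} - \frac{3}{5} = - \frac{1}{10} \approx -0.1$)
$F = \frac{1}{4} \approx 0.25$
$n{\left(o \right)} = \frac{2401}{100}$ ($n{\left(o \right)} = \left(5 - \frac{1}{10}\right)^{2} = \left(\frac{49}{10}\right)^{2} = \frac{2401}{100}$)
$n{\left(K{\left(F \right)} \right)} \left(-426\right) = \frac{2401}{100} \left(-426\right) = - \frac{511413}{50}$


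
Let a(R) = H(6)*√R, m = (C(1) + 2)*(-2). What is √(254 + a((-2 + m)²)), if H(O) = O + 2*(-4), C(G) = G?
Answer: √238 ≈ 15.427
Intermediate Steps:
H(O) = -8 + O (H(O) = O - 8 = -8 + O)
m = -6 (m = (1 + 2)*(-2) = 3*(-2) = -6)
a(R) = -2*√R (a(R) = (-8 + 6)*√R = -2*√R)
√(254 + a((-2 + m)²)) = √(254 - 2*√((-2 - 6)²)) = √(254 - 2*√((-8)²)) = √(254 - 2*√64) = √(254 - 2*8) = √(254 - 16) = √238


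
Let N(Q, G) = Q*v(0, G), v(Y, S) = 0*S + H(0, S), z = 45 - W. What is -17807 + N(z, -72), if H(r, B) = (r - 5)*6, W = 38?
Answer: -18017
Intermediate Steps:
H(r, B) = -30 + 6*r (H(r, B) = (-5 + r)*6 = -30 + 6*r)
z = 7 (z = 45 - 1*38 = 45 - 38 = 7)
v(Y, S) = -30 (v(Y, S) = 0*S + (-30 + 6*0) = 0 + (-30 + 0) = 0 - 30 = -30)
N(Q, G) = -30*Q (N(Q, G) = Q*(-30) = -30*Q)
-17807 + N(z, -72) = -17807 - 30*7 = -17807 - 210 = -18017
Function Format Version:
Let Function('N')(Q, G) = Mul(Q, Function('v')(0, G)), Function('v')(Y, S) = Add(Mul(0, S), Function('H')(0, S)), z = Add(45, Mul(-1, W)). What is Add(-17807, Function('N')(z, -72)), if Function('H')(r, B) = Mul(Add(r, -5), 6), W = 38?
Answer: -18017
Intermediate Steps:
Function('H')(r, B) = Add(-30, Mul(6, r)) (Function('H')(r, B) = Mul(Add(-5, r), 6) = Add(-30, Mul(6, r)))
z = 7 (z = Add(45, Mul(-1, 38)) = Add(45, -38) = 7)
Function('v')(Y, S) = -30 (Function('v')(Y, S) = Add(Mul(0, S), Add(-30, Mul(6, 0))) = Add(0, Add(-30, 0)) = Add(0, -30) = -30)
Function('N')(Q, G) = Mul(-30, Q) (Function('N')(Q, G) = Mul(Q, -30) = Mul(-30, Q))
Add(-17807, Function('N')(z, -72)) = Add(-17807, Mul(-30, 7)) = Add(-17807, -210) = -18017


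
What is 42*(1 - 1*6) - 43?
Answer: -253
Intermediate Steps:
42*(1 - 1*6) - 43 = 42*(1 - 6) - 43 = 42*(-5) - 43 = -210 - 43 = -253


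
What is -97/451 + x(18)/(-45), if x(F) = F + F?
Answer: -2289/2255 ≈ -1.0151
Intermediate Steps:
x(F) = 2*F
-97/451 + x(18)/(-45) = -97/451 + (2*18)/(-45) = -97*1/451 + 36*(-1/45) = -97/451 - 4/5 = -2289/2255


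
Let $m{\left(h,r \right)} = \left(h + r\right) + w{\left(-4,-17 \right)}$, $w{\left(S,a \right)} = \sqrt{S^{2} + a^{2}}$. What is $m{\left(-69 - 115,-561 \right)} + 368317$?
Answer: $367572 + \sqrt{305} \approx 3.6759 \cdot 10^{5}$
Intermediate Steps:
$m{\left(h,r \right)} = h + r + \sqrt{305}$ ($m{\left(h,r \right)} = \left(h + r\right) + \sqrt{\left(-4\right)^{2} + \left(-17\right)^{2}} = \left(h + r\right) + \sqrt{16 + 289} = \left(h + r\right) + \sqrt{305} = h + r + \sqrt{305}$)
$m{\left(-69 - 115,-561 \right)} + 368317 = \left(\left(-69 - 115\right) - 561 + \sqrt{305}\right) + 368317 = \left(-184 - 561 + \sqrt{305}\right) + 368317 = \left(-745 + \sqrt{305}\right) + 368317 = 367572 + \sqrt{305}$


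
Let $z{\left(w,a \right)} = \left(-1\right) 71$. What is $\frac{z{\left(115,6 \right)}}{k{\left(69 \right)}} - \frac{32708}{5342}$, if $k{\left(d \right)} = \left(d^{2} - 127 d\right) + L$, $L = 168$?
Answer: $- \frac{880445}{144234} \approx -6.1043$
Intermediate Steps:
$z{\left(w,a \right)} = -71$
$k{\left(d \right)} = 168 + d^{2} - 127 d$ ($k{\left(d \right)} = \left(d^{2} - 127 d\right) + 168 = 168 + d^{2} - 127 d$)
$\frac{z{\left(115,6 \right)}}{k{\left(69 \right)}} - \frac{32708}{5342} = - \frac{71}{168 + 69^{2} - 8763} - \frac{32708}{5342} = - \frac{71}{168 + 4761 - 8763} - \frac{16354}{2671} = - \frac{71}{-3834} - \frac{16354}{2671} = \left(-71\right) \left(- \frac{1}{3834}\right) - \frac{16354}{2671} = \frac{1}{54} - \frac{16354}{2671} = - \frac{880445}{144234}$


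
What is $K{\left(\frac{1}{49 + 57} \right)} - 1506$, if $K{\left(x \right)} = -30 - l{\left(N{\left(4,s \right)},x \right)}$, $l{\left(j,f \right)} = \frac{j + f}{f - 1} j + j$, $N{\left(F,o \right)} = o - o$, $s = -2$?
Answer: $-1536$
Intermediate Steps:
$N{\left(F,o \right)} = 0$
$l{\left(j,f \right)} = j + \frac{j \left(f + j\right)}{-1 + f}$ ($l{\left(j,f \right)} = \frac{f + j}{-1 + f} j + j = \frac{j \left(f + j\right)}{-1 + f} + j = j + \frac{j \left(f + j\right)}{-1 + f}$)
$K{\left(x \right)} = -30$ ($K{\left(x \right)} = -30 - \frac{0 \left(-1 + 0 + 2 x\right)}{-1 + x} = -30 - \frac{0 \left(-1 + 2 x\right)}{-1 + x} = -30 - 0 = -30 + 0 = -30$)
$K{\left(\frac{1}{49 + 57} \right)} - 1506 = -30 - 1506 = -1536$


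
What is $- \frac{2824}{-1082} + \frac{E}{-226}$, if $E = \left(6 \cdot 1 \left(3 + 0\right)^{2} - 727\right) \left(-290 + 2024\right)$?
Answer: $\frac{315828187}{61133} \approx 5166.3$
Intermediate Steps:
$E = -1166982$ ($E = \left(6 \cdot 3^{2} - 727\right) 1734 = \left(6 \cdot 9 - 727\right) 1734 = \left(54 - 727\right) 1734 = \left(-673\right) 1734 = -1166982$)
$- \frac{2824}{-1082} + \frac{E}{-226} = - \frac{2824}{-1082} - \frac{1166982}{-226} = \left(-2824\right) \left(- \frac{1}{1082}\right) - - \frac{583491}{113} = \frac{1412}{541} + \frac{583491}{113} = \frac{315828187}{61133}$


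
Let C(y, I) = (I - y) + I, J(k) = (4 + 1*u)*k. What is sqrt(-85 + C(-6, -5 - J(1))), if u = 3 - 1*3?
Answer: I*sqrt(97) ≈ 9.8489*I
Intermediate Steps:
u = 0 (u = 3 - 3 = 0)
J(k) = 4*k (J(k) = (4 + 1*0)*k = (4 + 0)*k = 4*k)
C(y, I) = -y + 2*I
sqrt(-85 + C(-6, -5 - J(1))) = sqrt(-85 + (-1*(-6) + 2*(-5 - 4))) = sqrt(-85 + (6 + 2*(-5 - 1*4))) = sqrt(-85 + (6 + 2*(-5 - 4))) = sqrt(-85 + (6 + 2*(-9))) = sqrt(-85 + (6 - 18)) = sqrt(-85 - 12) = sqrt(-97) = I*sqrt(97)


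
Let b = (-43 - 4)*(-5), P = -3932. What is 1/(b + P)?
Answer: -1/3697 ≈ -0.00027049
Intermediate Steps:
b = 235 (b = -47*(-5) = 235)
1/(b + P) = 1/(235 - 3932) = 1/(-3697) = -1/3697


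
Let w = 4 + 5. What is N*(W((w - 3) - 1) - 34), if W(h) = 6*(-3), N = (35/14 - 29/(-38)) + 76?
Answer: -78312/19 ≈ -4121.7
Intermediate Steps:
w = 9
N = 1506/19 (N = (35*(1/14) - 29*(-1/38)) + 76 = (5/2 + 29/38) + 76 = 62/19 + 76 = 1506/19 ≈ 79.263)
W(h) = -18
N*(W((w - 3) - 1) - 34) = 1506*(-18 - 34)/19 = (1506/19)*(-52) = -78312/19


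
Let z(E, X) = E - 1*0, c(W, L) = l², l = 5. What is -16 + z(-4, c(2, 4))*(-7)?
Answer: 12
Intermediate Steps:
c(W, L) = 25 (c(W, L) = 5² = 25)
z(E, X) = E (z(E, X) = E + 0 = E)
-16 + z(-4, c(2, 4))*(-7) = -16 - 4*(-7) = -16 + 28 = 12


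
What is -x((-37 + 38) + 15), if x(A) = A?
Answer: -16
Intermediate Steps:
-x((-37 + 38) + 15) = -((-37 + 38) + 15) = -(1 + 15) = -1*16 = -16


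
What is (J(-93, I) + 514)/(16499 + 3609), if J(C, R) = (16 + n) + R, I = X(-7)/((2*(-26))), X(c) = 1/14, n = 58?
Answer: 428063/14638624 ≈ 0.029242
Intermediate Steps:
X(c) = 1/14
I = -1/728 (I = 1/(14*((2*(-26)))) = (1/14)/(-52) = (1/14)*(-1/52) = -1/728 ≈ -0.0013736)
J(C, R) = 74 + R (J(C, R) = (16 + 58) + R = 74 + R)
(J(-93, I) + 514)/(16499 + 3609) = ((74 - 1/728) + 514)/(16499 + 3609) = (53871/728 + 514)/20108 = (428063/728)*(1/20108) = 428063/14638624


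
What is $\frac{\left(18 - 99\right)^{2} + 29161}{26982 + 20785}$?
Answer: $\frac{35722}{47767} \approx 0.74784$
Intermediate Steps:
$\frac{\left(18 - 99\right)^{2} + 29161}{26982 + 20785} = \frac{\left(-81\right)^{2} + 29161}{47767} = \left(6561 + 29161\right) \frac{1}{47767} = 35722 \cdot \frac{1}{47767} = \frac{35722}{47767}$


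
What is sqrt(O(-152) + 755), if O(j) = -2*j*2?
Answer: sqrt(1363) ≈ 36.919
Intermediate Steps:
O(j) = -4*j
sqrt(O(-152) + 755) = sqrt(-4*(-152) + 755) = sqrt(608 + 755) = sqrt(1363)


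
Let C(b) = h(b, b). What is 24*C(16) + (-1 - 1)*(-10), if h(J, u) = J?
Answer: 404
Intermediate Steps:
C(b) = b
24*C(16) + (-1 - 1)*(-10) = 24*16 + (-1 - 1)*(-10) = 384 - 2*(-10) = 384 + 20 = 404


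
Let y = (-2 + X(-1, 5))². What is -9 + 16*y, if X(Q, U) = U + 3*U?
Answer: 5175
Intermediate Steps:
X(Q, U) = 4*U
y = 324 (y = (-2 + 4*5)² = (-2 + 20)² = 18² = 324)
-9 + 16*y = -9 + 16*324 = -9 + 5184 = 5175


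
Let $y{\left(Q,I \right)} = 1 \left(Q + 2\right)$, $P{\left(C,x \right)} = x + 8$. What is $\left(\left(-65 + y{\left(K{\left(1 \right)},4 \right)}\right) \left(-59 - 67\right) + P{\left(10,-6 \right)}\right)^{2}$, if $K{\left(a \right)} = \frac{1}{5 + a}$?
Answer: $62710561$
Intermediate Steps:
$P{\left(C,x \right)} = 8 + x$
$y{\left(Q,I \right)} = 2 + Q$ ($y{\left(Q,I \right)} = 1 \left(2 + Q\right) = 2 + Q$)
$\left(\left(-65 + y{\left(K{\left(1 \right)},4 \right)}\right) \left(-59 - 67\right) + P{\left(10,-6 \right)}\right)^{2} = \left(\left(-65 + \left(2 + \frac{1}{5 + 1}\right)\right) \left(-59 - 67\right) + \left(8 - 6\right)\right)^{2} = \left(\left(-65 + \left(2 + \frac{1}{6}\right)\right) \left(-126\right) + 2\right)^{2} = \left(\left(-65 + \frac{13}{6}\right) \left(-126\right) + 2\right)^{2} = \left(\left(- \frac{377}{6}\right) \left(-126\right) + 2\right)^{2} = \left(7917 + 2\right)^{2} = 7919^{2} = 62710561$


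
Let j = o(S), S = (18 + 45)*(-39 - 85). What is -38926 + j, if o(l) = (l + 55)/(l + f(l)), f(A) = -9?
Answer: -304432489/7821 ≈ -38925.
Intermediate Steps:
S = -7812 (S = 63*(-124) = -7812)
o(l) = (55 + l)/(-9 + l) (o(l) = (l + 55)/(l - 9) = (55 + l)/(-9 + l))
j = 7757/7821 (j = (55 - 7812)/(-9 - 7812) = -7757/(-7821) = -1/7821*(-7757) = 7757/7821 ≈ 0.99182)
-38926 + j = -38926 + 7757/7821 = -304432489/7821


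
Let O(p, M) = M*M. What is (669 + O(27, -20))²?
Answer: 1142761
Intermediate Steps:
O(p, M) = M²
(669 + O(27, -20))² = (669 + (-20)²)² = (669 + 400)² = 1069² = 1142761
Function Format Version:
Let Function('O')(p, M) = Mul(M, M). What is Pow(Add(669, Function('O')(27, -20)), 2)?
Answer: 1142761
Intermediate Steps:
Function('O')(p, M) = Pow(M, 2)
Pow(Add(669, Function('O')(27, -20)), 2) = Pow(Add(669, Pow(-20, 2)), 2) = Pow(Add(669, 400), 2) = Pow(1069, 2) = 1142761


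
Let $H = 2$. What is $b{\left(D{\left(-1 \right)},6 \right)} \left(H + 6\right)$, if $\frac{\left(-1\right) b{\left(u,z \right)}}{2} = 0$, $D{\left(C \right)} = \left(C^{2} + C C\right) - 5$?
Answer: $0$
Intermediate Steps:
$D{\left(C \right)} = -5 + 2 C^{2}$ ($D{\left(C \right)} = \left(C^{2} + C^{2}\right) - 5 = 2 C^{2} - 5 = -5 + 2 C^{2}$)
$b{\left(u,z \right)} = 0$ ($b{\left(u,z \right)} = \left(-2\right) 0 = 0$)
$b{\left(D{\left(-1 \right)},6 \right)} \left(H + 6\right) = 0 \left(2 + 6\right) = 0 \cdot 8 = 0$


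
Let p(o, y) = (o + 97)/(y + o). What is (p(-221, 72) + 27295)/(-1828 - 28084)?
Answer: -4067079/4456888 ≈ -0.91254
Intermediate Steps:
p(o, y) = (97 + o)/(o + y)
(p(-221, 72) + 27295)/(-1828 - 28084) = ((97 - 221)/(-221 + 72) + 27295)/(-1828 - 28084) = (-124/(-149) + 27295)/(-29912) = (-1/149*(-124) + 27295)*(-1/29912) = (124/149 + 27295)*(-1/29912) = (4067079/149)*(-1/29912) = -4067079/4456888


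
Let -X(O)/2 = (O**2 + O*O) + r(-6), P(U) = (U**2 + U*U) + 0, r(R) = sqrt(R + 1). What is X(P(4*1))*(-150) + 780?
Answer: 615180 + 300*I*sqrt(5) ≈ 6.1518e+5 + 670.82*I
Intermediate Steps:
r(R) = sqrt(1 + R)
P(U) = 2*U**2 (P(U) = (U**2 + U**2) + 0 = 2*U**2 + 0 = 2*U**2)
X(O) = -4*O**2 - 2*I*sqrt(5) (X(O) = -2*((O**2 + O*O) + sqrt(1 - 6)) = -2*((O**2 + O**2) + sqrt(-5)) = -2*(2*O**2 + I*sqrt(5)) = -4*O**2 - 2*I*sqrt(5))
X(P(4*1))*(-150) + 780 = (-4*(2*(4*1)**2)**2 - 2*I*sqrt(5))*(-150) + 780 = (-4*(2*4**2)**2 - 2*I*sqrt(5))*(-150) + 780 = (-4*(2*16)**2 - 2*I*sqrt(5))*(-150) + 780 = (-4*32**2 - 2*I*sqrt(5))*(-150) + 780 = (-4*1024 - 2*I*sqrt(5))*(-150) + 780 = (-4096 - 2*I*sqrt(5))*(-150) + 780 = (614400 + 300*I*sqrt(5)) + 780 = 615180 + 300*I*sqrt(5)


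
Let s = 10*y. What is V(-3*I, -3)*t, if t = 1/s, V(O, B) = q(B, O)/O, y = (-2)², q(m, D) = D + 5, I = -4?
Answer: 17/480 ≈ 0.035417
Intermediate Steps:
q(m, D) = 5 + D
y = 4
s = 40 (s = 10*4 = 40)
V(O, B) = (5 + O)/O
t = 1/40 ≈ 0.025000
V(-3*I, -3)*t = ((5 - 3*(-4))/((-3*(-4))))*(1/40) = ((5 + 12)/12)*(1/40) = ((1/12)*17)*(1/40) = (17/12)*(1/40) = 17/480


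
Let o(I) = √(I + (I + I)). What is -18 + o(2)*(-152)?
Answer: -18 - 152*√6 ≈ -390.32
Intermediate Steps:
o(I) = √3*√I (o(I) = √(I + 2*I) = √(3*I) = √3*√I)
-18 + o(2)*(-152) = -18 + (√3*√2)*(-152) = -18 + √6*(-152) = -18 - 152*√6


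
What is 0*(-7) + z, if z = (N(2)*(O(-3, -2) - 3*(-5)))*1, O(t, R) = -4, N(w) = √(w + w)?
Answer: 22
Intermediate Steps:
N(w) = √2*√w (N(w) = √(2*w) = √2*√w)
z = 22 (z = ((√2*√2)*(-4 - 3*(-5)))*1 = (2*(-4 + 15))*1 = (2*11)*1 = 22*1 = 22)
0*(-7) + z = 0*(-7) + 22 = 0 + 22 = 22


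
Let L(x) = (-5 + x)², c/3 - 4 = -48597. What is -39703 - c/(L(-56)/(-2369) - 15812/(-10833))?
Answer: -167581447786/123955 ≈ -1.3520e+6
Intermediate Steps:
c = -145779 (c = 12 + 3*(-48597) = 12 - 145791 = -145779)
-39703 - c/(L(-56)/(-2369) - 15812/(-10833)) = -39703 - (-145779)/((-5 - 56)²/(-2369) - 15812/(-10833)) = -39703 - (-145779)/((-61)²*(-1/2369) - 15812*(-1/10833)) = -39703 - (-145779)/(3721*(-1/2369) + 15812/10833) = -39703 - (-145779)/(-3721/2369 + 15812/10833) = -39703 - (-145779)/(-123955/1115799) = -39703 - (-145779)*(-1115799)/123955 = -39703 - 1*162660062421/123955 = -39703 - 162660062421/123955 = -167581447786/123955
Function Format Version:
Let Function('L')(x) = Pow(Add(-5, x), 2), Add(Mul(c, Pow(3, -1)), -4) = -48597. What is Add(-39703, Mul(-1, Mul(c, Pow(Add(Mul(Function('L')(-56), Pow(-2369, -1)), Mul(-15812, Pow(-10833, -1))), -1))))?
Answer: Rational(-167581447786, 123955) ≈ -1.3520e+6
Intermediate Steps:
c = -145779 (c = Add(12, Mul(3, -48597)) = Add(12, -145791) = -145779)
Add(-39703, Mul(-1, Mul(c, Pow(Add(Mul(Function('L')(-56), Pow(-2369, -1)), Mul(-15812, Pow(-10833, -1))), -1)))) = Add(-39703, Mul(-1, Mul(-145779, Pow(Add(Mul(Pow(Add(-5, -56), 2), Pow(-2369, -1)), Mul(-15812, Pow(-10833, -1))), -1)))) = Add(-39703, Mul(-1, Mul(-145779, Pow(Add(Mul(Pow(-61, 2), Rational(-1, 2369)), Mul(-15812, Rational(-1, 10833))), -1)))) = Add(-39703, Mul(-1, Mul(-145779, Pow(Add(Mul(3721, Rational(-1, 2369)), Rational(15812, 10833)), -1)))) = Add(-39703, Mul(-1, Mul(-145779, Pow(Add(Rational(-3721, 2369), Rational(15812, 10833)), -1)))) = Add(-39703, Mul(-1, Mul(-145779, Pow(Rational(-123955, 1115799), -1)))) = Add(-39703, Mul(-1, Mul(-145779, Rational(-1115799, 123955)))) = Add(-39703, Mul(-1, Rational(162660062421, 123955))) = Add(-39703, Rational(-162660062421, 123955)) = Rational(-167581447786, 123955)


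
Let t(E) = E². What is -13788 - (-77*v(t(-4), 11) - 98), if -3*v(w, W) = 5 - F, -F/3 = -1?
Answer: -41224/3 ≈ -13741.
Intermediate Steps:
F = 3 (F = -3*(-1) = 3)
v(w, W) = -⅔ (v(w, W) = -(5 - 1*3)/3 = -(5 - 3)/3 = -⅓*2 = -⅔)
-13788 - (-77*v(t(-4), 11) - 98) = -13788 - (-77*(-⅔) - 98) = -13788 - (154/3 - 98) = -13788 - 1*(-140/3) = -13788 + 140/3 = -41224/3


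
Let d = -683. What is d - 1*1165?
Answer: -1848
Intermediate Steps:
d - 1*1165 = -683 - 1*1165 = -683 - 1165 = -1848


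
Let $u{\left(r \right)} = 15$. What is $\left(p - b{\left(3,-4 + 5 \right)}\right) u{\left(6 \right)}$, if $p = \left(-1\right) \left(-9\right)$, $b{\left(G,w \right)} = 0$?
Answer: $135$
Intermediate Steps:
$p = 9$
$\left(p - b{\left(3,-4 + 5 \right)}\right) u{\left(6 \right)} = \left(9 - 0\right) 15 = \left(9 + 0\right) 15 = 9 \cdot 15 = 135$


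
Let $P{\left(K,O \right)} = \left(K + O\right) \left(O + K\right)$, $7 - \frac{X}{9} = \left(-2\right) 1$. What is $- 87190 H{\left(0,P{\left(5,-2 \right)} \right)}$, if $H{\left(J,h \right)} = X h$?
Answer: $-63561510$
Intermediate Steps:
$X = 81$ ($X = 63 - 9 \left(\left(-2\right) 1\right) = 63 - -18 = 63 + 18 = 81$)
$P{\left(K,O \right)} = \left(K + O\right)^{2}$ ($P{\left(K,O \right)} = \left(K + O\right) \left(K + O\right) = \left(K + O\right)^{2}$)
$H{\left(J,h \right)} = 81 h$
$- 87190 H{\left(0,P{\left(5,-2 \right)} \right)} = - 87190 \cdot 81 \left(5 - 2\right)^{2} = - 87190 \cdot 81 \cdot 3^{2} = - 87190 \cdot 81 \cdot 9 = \left(-87190\right) 729 = -63561510$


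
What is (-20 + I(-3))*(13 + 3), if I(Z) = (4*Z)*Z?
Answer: 256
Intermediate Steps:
I(Z) = 4*Z²
(-20 + I(-3))*(13 + 3) = (-20 + 4*(-3)²)*(13 + 3) = (-20 + 4*9)*16 = (-20 + 36)*16 = 16*16 = 256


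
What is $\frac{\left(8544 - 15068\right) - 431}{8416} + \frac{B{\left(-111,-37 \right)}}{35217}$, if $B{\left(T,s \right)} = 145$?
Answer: $- \frac{243713915}{296386272} \approx -0.82228$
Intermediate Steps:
$\frac{\left(8544 - 15068\right) - 431}{8416} + \frac{B{\left(-111,-37 \right)}}{35217} = \frac{\left(8544 - 15068\right) - 431}{8416} + \frac{145}{35217} = \left(-6524 - 431\right) \frac{1}{8416} + 145 \cdot \frac{1}{35217} = \left(-6955\right) \frac{1}{8416} + \frac{145}{35217} = - \frac{6955}{8416} + \frac{145}{35217} = - \frac{243713915}{296386272}$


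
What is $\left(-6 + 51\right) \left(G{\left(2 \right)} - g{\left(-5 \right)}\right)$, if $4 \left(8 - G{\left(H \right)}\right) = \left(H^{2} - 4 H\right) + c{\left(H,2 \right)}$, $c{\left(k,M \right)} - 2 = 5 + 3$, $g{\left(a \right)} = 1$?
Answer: $\frac{495}{2} \approx 247.5$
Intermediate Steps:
$c{\left(k,M \right)} = 10$ ($c{\left(k,M \right)} = 2 + \left(5 + 3\right) = 2 + 8 = 10$)
$G{\left(H \right)} = \frac{11}{2} + H - \frac{H^{2}}{4}$ ($G{\left(H \right)} = 8 - \frac{\left(H^{2} - 4 H\right) + 10}{4} = 8 - \frac{10 + H^{2} - 4 H}{4} = 8 - \left(\frac{5}{2} - H + \frac{H^{2}}{4}\right) = \frac{11}{2} + H - \frac{H^{2}}{4}$)
$\left(-6 + 51\right) \left(G{\left(2 \right)} - g{\left(-5 \right)}\right) = \left(-6 + 51\right) \left(\left(\frac{11}{2} + 2 - \frac{2^{2}}{4}\right) - 1\right) = 45 \left(\left(\frac{11}{2} + 2 - 1\right) - 1\right) = 45 \left(\frac{13}{2} - 1\right) = 45 \cdot \frac{11}{2} = \frac{495}{2}$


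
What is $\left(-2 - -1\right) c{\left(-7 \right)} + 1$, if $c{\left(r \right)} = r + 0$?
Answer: $8$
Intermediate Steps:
$c{\left(r \right)} = r$
$\left(-2 - -1\right) c{\left(-7 \right)} + 1 = \left(-2 - -1\right) \left(-7\right) + 1 = \left(-2 + 1\right) \left(-7\right) + 1 = \left(-1\right) \left(-7\right) + 1 = 7 + 1 = 8$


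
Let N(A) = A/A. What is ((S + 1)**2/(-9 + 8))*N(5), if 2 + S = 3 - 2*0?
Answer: -4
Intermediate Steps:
N(A) = 1
S = 1 (S = -2 + (3 - 2*0) = -2 + (3 + 0) = -2 + 3 = 1)
((S + 1)**2/(-9 + 8))*N(5) = ((1 + 1)**2/(-9 + 8))*1 = (2**2/(-1))*1 = -1*4*1 = -4*1 = -4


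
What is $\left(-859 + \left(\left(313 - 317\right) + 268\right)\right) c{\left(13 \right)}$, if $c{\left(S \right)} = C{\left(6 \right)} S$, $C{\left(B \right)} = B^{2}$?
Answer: $-278460$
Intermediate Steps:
$c{\left(S \right)} = 36 S$ ($c{\left(S \right)} = 6^{2} S = 36 S$)
$\left(-859 + \left(\left(313 - 317\right) + 268\right)\right) c{\left(13 \right)} = \left(-859 + \left(\left(313 - 317\right) + 268\right)\right) 36 \cdot 13 = \left(-859 + \left(-4 + 268\right)\right) 468 = \left(-859 + 264\right) 468 = \left(-595\right) 468 = -278460$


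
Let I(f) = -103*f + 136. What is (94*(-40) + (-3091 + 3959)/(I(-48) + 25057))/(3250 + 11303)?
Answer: -113314252/438583761 ≈ -0.25836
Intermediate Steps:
I(f) = 136 - 103*f
(94*(-40) + (-3091 + 3959)/(I(-48) + 25057))/(3250 + 11303) = (94*(-40) + (-3091 + 3959)/((136 - 103*(-48)) + 25057))/(3250 + 11303) = (-3760 + 868/((136 + 4944) + 25057))/14553 = (-3760 + 868/(5080 + 25057))*(1/14553) = (-3760 + 868/30137)*(1/14553) = -113314252/30137*1/14553 = -113314252/438583761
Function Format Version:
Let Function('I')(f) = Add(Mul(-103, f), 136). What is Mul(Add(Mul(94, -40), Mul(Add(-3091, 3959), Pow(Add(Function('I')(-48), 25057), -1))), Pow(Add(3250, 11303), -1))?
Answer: Rational(-113314252, 438583761) ≈ -0.25836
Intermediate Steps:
Function('I')(f) = Add(136, Mul(-103, f))
Mul(Add(Mul(94, -40), Mul(Add(-3091, 3959), Pow(Add(Function('I')(-48), 25057), -1))), Pow(Add(3250, 11303), -1)) = Mul(Add(Mul(94, -40), Mul(Add(-3091, 3959), Pow(Add(Add(136, Mul(-103, -48)), 25057), -1))), Pow(Add(3250, 11303), -1)) = Mul(Add(-3760, Mul(868, Pow(Add(Add(136, 4944), 25057), -1))), Pow(14553, -1)) = Mul(Add(-3760, Mul(868, Pow(Add(5080, 25057), -1))), Rational(1, 14553)) = Mul(Add(-3760, Mul(868, Pow(30137, -1))), Rational(1, 14553)) = Mul(Add(-3760, Mul(868, Rational(1, 30137))), Rational(1, 14553)) = Mul(Add(-3760, Rational(868, 30137)), Rational(1, 14553)) = Mul(Rational(-113314252, 30137), Rational(1, 14553)) = Rational(-113314252, 438583761)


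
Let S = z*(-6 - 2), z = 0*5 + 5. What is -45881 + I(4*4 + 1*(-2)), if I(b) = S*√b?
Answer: -45881 - 40*√14 ≈ -46031.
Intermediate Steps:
z = 5 (z = 0 + 5 = 5)
S = -40 (S = 5*(-6 - 2) = 5*(-8) = -40)
I(b) = -40*√b
-45881 + I(4*4 + 1*(-2)) = -45881 - 40*√(4*4 + 1*(-2)) = -45881 - 40*√(16 - 2) = -45881 - 40*√14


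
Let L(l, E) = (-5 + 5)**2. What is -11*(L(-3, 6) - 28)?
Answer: 308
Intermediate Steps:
L(l, E) = 0 (L(l, E) = 0**2 = 0)
-11*(L(-3, 6) - 28) = -11*(0 - 28) = -11*(-28) = 308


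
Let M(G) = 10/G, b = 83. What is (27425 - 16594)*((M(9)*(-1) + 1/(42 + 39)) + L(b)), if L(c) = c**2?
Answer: 6042831520/81 ≈ 7.4603e+7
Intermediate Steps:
(27425 - 16594)*((M(9)*(-1) + 1/(42 + 39)) + L(b)) = (27425 - 16594)*(((10/9)*(-1) + 1/(42 + 39)) + 83**2) = 10831*(((10*(1/9))*(-1) + 1/81) + 6889) = 10831*(((10/9)*(-1) + 1/81) + 6889) = 10831*((-10/9 + 1/81) + 6889) = 10831*(-89/81 + 6889) = 10831*(557920/81) = 6042831520/81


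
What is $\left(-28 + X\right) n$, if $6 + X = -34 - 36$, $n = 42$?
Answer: $-4368$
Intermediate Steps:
$X = -76$ ($X = -6 - 70 = -76$)
$\left(-28 + X\right) n = \left(-28 - 76\right) 42 = \left(-104\right) 42 = -4368$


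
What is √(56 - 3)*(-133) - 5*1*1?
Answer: -5 - 133*√53 ≈ -973.25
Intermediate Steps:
√(56 - 3)*(-133) - 5*1*1 = √53*(-133) - 5*1 = -133*√53 - 5 = -5 - 133*√53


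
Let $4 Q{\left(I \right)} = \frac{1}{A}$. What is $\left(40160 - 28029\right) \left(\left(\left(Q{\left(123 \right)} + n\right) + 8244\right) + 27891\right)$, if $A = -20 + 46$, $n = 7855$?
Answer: $\frac{55498851891}{104} \approx 5.3364 \cdot 10^{8}$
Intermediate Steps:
$A = 26$
$Q{\left(I \right)} = \frac{1}{104}$ ($Q{\left(I \right)} = \frac{1}{4 \cdot 26} = \frac{1}{4} \cdot \frac{1}{26} = \frac{1}{104}$)
$\left(40160 - 28029\right) \left(\left(\left(Q{\left(123 \right)} + n\right) + 8244\right) + 27891\right) = \left(40160 - 28029\right) \left(\left(\left(\frac{1}{104} + 7855\right) + 8244\right) + 27891\right) = 12131 \left(\left(\frac{816921}{104} + 8244\right) + 27891\right) = 12131 \left(\frac{1674297}{104} + 27891\right) = 12131 \cdot \frac{4574961}{104} = \frac{55498851891}{104}$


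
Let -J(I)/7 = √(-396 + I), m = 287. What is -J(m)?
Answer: 7*I*√109 ≈ 73.082*I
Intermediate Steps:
J(I) = -7*√(-396 + I)
-J(m) = -(-7)*√(-396 + 287) = -(-7)*√(-109) = -(-7)*I*√109 = 7*I*√109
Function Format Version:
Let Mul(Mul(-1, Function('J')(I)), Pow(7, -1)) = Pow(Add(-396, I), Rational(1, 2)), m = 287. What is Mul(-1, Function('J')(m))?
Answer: Mul(7, I, Pow(109, Rational(1, 2))) ≈ Mul(73.082, I)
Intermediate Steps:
Function('J')(I) = Mul(-7, Pow(Add(-396, I), Rational(1, 2)))
Mul(-1, Function('J')(m)) = Mul(-1, Mul(-7, Pow(Add(-396, 287), Rational(1, 2)))) = Mul(-1, Mul(-7, Pow(-109, Rational(1, 2)))) = Mul(-1, Mul(-7, Mul(I, Pow(109, Rational(1, 2))))) = Mul(-1, Mul(-7, I, Pow(109, Rational(1, 2)))) = Mul(7, I, Pow(109, Rational(1, 2)))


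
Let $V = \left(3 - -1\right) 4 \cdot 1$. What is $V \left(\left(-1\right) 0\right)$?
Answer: $0$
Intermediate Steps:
$V = 16$ ($V = \left(3 + 1\right) 4 \cdot 1 = 4 \cdot 4 \cdot 1 = 16 \cdot 1 = 16$)
$V \left(\left(-1\right) 0\right) = 16 \left(\left(-1\right) 0\right) = 16 \cdot 0 = 0$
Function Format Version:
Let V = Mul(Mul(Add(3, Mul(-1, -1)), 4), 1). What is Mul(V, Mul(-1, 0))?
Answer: 0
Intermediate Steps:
V = 16 (V = Mul(Mul(Add(3, 1), 4), 1) = Mul(Mul(4, 4), 1) = Mul(16, 1) = 16)
Mul(V, Mul(-1, 0)) = Mul(16, Mul(-1, 0)) = Mul(16, 0) = 0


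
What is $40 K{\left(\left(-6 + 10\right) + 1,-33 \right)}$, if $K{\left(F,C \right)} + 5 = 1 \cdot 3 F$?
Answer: $400$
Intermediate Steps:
$K{\left(F,C \right)} = -5 + 3 F$ ($K{\left(F,C \right)} = -5 + 1 \cdot 3 F = -5 + 3 F$)
$40 K{\left(\left(-6 + 10\right) + 1,-33 \right)} = 40 \left(-5 + 3 \left(\left(-6 + 10\right) + 1\right)\right) = 40 \left(-5 + 3 \left(4 + 1\right)\right) = 40 \left(-5 + 3 \cdot 5\right) = 40 \left(-5 + 15\right) = 40 \cdot 10 = 400$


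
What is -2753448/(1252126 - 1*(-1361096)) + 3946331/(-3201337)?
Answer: -3187892324743/1394300712969 ≈ -2.2864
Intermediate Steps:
-2753448/(1252126 - 1*(-1361096)) + 3946331/(-3201337) = -2753448/(1252126 + 1361096) + 3946331*(-1/3201337) = -2753448/2613222 - 3946331/3201337 = -2753448*1/2613222 - 3946331/3201337 = -458908/435537 - 3946331/3201337 = -3187892324743/1394300712969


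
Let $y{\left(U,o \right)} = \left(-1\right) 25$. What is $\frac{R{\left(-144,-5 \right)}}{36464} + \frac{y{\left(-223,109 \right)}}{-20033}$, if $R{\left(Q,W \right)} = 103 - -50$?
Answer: $\frac{3976649}{730483312} \approx 0.0054439$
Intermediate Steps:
$y{\left(U,o \right)} = -25$
$R{\left(Q,W \right)} = 153$ ($R{\left(Q,W \right)} = 103 + 50 = 153$)
$\frac{R{\left(-144,-5 \right)}}{36464} + \frac{y{\left(-223,109 \right)}}{-20033} = \frac{153}{36464} - \frac{25}{-20033} = 153 \cdot \frac{1}{36464} - - \frac{25}{20033} = \frac{153}{36464} + \frac{25}{20033} = \frac{3976649}{730483312}$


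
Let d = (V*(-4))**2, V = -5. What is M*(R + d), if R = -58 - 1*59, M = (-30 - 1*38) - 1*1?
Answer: -19527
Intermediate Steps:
M = -69 (M = (-30 - 38) - 1 = -68 - 1 = -69)
d = 400 (d = (-5*(-4))**2 = 20**2 = 400)
R = -117 (R = -58 - 59 = -117)
M*(R + d) = -69*(-117 + 400) = -69*283 = -19527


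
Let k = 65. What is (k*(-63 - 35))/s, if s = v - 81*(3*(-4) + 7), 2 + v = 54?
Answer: -6370/457 ≈ -13.939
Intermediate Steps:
v = 52 (v = -2 + 54 = 52)
s = 457 (s = 52 - 81*(3*(-4) + 7) = 52 - 81*(-12 + 7) = 52 - 81*(-5) = 52 + 405 = 457)
(k*(-63 - 35))/s = (65*(-63 - 35))/457 = (65*(-98))*(1/457) = -6370*1/457 = -6370/457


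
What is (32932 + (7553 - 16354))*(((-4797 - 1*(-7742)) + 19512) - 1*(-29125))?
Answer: 1244725242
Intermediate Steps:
(32932 + (7553 - 16354))*(((-4797 - 1*(-7742)) + 19512) - 1*(-29125)) = (32932 - 8801)*(((-4797 + 7742) + 19512) + 29125) = 24131*((2945 + 19512) + 29125) = 24131*(22457 + 29125) = 24131*51582 = 1244725242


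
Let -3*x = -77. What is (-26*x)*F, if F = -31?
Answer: 62062/3 ≈ 20687.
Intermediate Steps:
x = 77/3 (x = -⅓*(-77) = 77/3 ≈ 25.667)
(-26*x)*F = -26*77/3*(-31) = -2002/3*(-31) = 62062/3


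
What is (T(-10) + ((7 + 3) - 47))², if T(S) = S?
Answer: 2209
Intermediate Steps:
(T(-10) + ((7 + 3) - 47))² = (-10 + ((7 + 3) - 47))² = (-10 + (10 - 47))² = (-10 - 37)² = (-47)² = 2209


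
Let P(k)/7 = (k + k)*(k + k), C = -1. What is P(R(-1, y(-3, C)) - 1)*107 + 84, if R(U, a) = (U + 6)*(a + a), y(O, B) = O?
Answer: 2879240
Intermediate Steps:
R(U, a) = 2*a*(6 + U) (R(U, a) = (6 + U)*(2*a) = 2*a*(6 + U))
P(k) = 28*k**2 (P(k) = 7*((k + k)*(k + k)) = 7*((2*k)*(2*k)) = 7*(4*k**2) = 28*k**2)
P(R(-1, y(-3, C)) - 1)*107 + 84 = (28*(2*(-3)*(6 - 1) - 1)**2)*107 + 84 = (28*(2*(-3)*5 - 1)**2)*107 + 84 = (28*(-30 - 1)**2)*107 + 84 = (28*(-31)**2)*107 + 84 = (28*961)*107 + 84 = 26908*107 + 84 = 2879156 + 84 = 2879240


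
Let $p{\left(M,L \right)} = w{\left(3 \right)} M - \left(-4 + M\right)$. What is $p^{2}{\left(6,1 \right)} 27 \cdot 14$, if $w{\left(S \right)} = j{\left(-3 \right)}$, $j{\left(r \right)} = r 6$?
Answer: $4573800$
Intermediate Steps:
$j{\left(r \right)} = 6 r$
$w{\left(S \right)} = -18$ ($w{\left(S \right)} = 6 \left(-3\right) = -18$)
$p{\left(M,L \right)} = 4 - 19 M$ ($p{\left(M,L \right)} = - 18 M - \left(-4 + M\right) = 4 - 19 M$)
$p^{2}{\left(6,1 \right)} 27 \cdot 14 = \left(4 - 114\right)^{2} \cdot 27 \cdot 14 = \left(-110\right)^{2} \cdot 27 \cdot 14 = 12100 \cdot 27 \cdot 14 = 326700 \cdot 14 = 4573800$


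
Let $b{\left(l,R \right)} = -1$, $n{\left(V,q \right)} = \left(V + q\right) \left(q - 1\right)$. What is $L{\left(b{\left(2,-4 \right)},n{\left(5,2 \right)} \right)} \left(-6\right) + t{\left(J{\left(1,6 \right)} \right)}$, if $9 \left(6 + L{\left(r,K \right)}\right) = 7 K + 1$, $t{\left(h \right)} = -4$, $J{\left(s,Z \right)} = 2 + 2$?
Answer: $- \frac{4}{3} \approx -1.3333$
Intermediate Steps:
$n{\left(V,q \right)} = \left(-1 + q\right) \left(V + q\right)$ ($n{\left(V,q \right)} = \left(V + q\right) \left(-1 + q\right) = \left(-1 + q\right) \left(V + q\right)$)
$J{\left(s,Z \right)} = 4$
$L{\left(r,K \right)} = - \frac{53}{9} + \frac{7 K}{9}$ ($L{\left(r,K \right)} = -6 + \frac{7 K + 1}{9} = -6 + \frac{1 + 7 K}{9} = -6 + \left(\frac{1}{9} + \frac{7 K}{9}\right) = - \frac{53}{9} + \frac{7 K}{9}$)
$L{\left(b{\left(2,-4 \right)},n{\left(5,2 \right)} \right)} \left(-6\right) + t{\left(J{\left(1,6 \right)} \right)} = \left(- \frac{53}{9} + \frac{7 \left(2^{2} - 5 - 2 + 5 \cdot 2\right)}{9}\right) \left(-6\right) - 4 = \left(- \frac{53}{9} + \frac{7 \left(4 - 5 - 2 + 10\right)}{9}\right) \left(-6\right) - 4 = \left(- \frac{53}{9} + \frac{7}{9} \cdot 7\right) \left(-6\right) - 4 = \left(- \frac{53}{9} + \frac{49}{9}\right) \left(-6\right) - 4 = \left(- \frac{4}{9}\right) \left(-6\right) - 4 = \frac{8}{3} - 4 = - \frac{4}{3}$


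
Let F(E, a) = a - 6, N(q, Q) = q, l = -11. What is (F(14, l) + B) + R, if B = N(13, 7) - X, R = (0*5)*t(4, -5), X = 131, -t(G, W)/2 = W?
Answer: -135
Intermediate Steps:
t(G, W) = -2*W
F(E, a) = -6 + a
R = 0 (R = (0*5)*(-2*(-5)) = 0*10 = 0)
B = -118 (B = 13 - 1*131 = 13 - 131 = -118)
(F(14, l) + B) + R = ((-6 - 11) - 118) + 0 = (-17 - 118) + 0 = -135 + 0 = -135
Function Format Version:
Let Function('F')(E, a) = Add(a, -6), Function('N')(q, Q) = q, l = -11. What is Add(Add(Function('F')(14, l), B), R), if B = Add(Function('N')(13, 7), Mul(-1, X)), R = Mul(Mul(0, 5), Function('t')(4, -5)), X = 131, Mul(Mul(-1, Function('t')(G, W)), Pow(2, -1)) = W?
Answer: -135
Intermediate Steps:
Function('t')(G, W) = Mul(-2, W)
Function('F')(E, a) = Add(-6, a)
R = 0 (R = Mul(Mul(0, 5), Mul(-2, -5)) = Mul(0, 10) = 0)
B = -118 (B = Add(13, Mul(-1, 131)) = Add(13, -131) = -118)
Add(Add(Function('F')(14, l), B), R) = Add(Add(Add(-6, -11), -118), 0) = Add(Add(-17, -118), 0) = Add(-135, 0) = -135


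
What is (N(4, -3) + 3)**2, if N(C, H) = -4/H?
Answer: 169/9 ≈ 18.778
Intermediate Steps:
(N(4, -3) + 3)**2 = (-4/(-3) + 3)**2 = (-4*(-1/3) + 3)**2 = (4/3 + 3)**2 = (13/3)**2 = 169/9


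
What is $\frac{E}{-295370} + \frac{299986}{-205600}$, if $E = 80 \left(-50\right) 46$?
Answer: $- \frac{2538823241}{3036403600} \approx -0.83613$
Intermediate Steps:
$E = -184000$ ($E = \left(-4000\right) 46 = -184000$)
$\frac{E}{-295370} + \frac{299986}{-205600} = - \frac{184000}{-295370} + \frac{299986}{-205600} = \left(-184000\right) \left(- \frac{1}{295370}\right) + 299986 \left(- \frac{1}{205600}\right) = \frac{18400}{29537} - \frac{149993}{102800} = - \frac{2538823241}{3036403600}$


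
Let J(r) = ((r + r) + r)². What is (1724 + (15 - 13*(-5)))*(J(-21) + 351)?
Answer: 7793280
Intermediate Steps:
J(r) = 9*r² (J(r) = (2*r + r)² = (3*r)² = 9*r²)
(1724 + (15 - 13*(-5)))*(J(-21) + 351) = (1724 + (15 - 13*(-5)))*(9*(-21)² + 351) = (1724 + (15 + 65))*(9*441 + 351) = (1724 + 80)*(3969 + 351) = 1804*4320 = 7793280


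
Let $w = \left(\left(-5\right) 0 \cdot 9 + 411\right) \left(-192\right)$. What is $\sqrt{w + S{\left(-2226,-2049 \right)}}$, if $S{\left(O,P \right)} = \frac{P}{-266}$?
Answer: $\frac{i \sqrt{5582952438}}{266} \approx 280.9 i$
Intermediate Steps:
$S{\left(O,P \right)} = - \frac{P}{266}$ ($S{\left(O,P \right)} = P \left(- \frac{1}{266}\right) = - \frac{P}{266}$)
$w = -78912$ ($w = \left(0 \cdot 9 + 411\right) \left(-192\right) = \left(0 + 411\right) \left(-192\right) = 411 \left(-192\right) = -78912$)
$\sqrt{w + S{\left(-2226,-2049 \right)}} = \sqrt{-78912 - - \frac{2049}{266}} = \sqrt{-78912 + \frac{2049}{266}} = \sqrt{- \frac{20988543}{266}} = \frac{i \sqrt{5582952438}}{266}$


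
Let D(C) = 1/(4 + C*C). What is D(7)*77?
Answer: 77/53 ≈ 1.4528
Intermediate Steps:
D(C) = 1/(4 + C²)
D(7)*77 = 77/(4 + 7²) = 77/(4 + 49) = 77/53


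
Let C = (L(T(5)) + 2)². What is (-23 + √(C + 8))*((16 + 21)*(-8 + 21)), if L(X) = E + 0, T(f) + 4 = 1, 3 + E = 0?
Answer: -9620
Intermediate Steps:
E = -3 (E = -3 + 0 = -3)
T(f) = -3 (T(f) = -4 + 1 = -3)
L(X) = -3 (L(X) = -3 + 0 = -3)
C = 1 (C = (-3 + 2)² = (-1)² = 1)
(-23 + √(C + 8))*((16 + 21)*(-8 + 21)) = (-23 + √(1 + 8))*((16 + 21)*(-8 + 21)) = (-23 + √9)*(37*13) = (-23 + 3)*481 = -20*481 = -9620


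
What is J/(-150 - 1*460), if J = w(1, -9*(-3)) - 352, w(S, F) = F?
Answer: 65/122 ≈ 0.53279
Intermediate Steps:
J = -325 (J = -9*(-3) - 352 = 27 - 352 = -325)
J/(-150 - 1*460) = -325/(-150 - 1*460) = -325/(-150 - 460) = -325/(-610) = -325*(-1/610) = 65/122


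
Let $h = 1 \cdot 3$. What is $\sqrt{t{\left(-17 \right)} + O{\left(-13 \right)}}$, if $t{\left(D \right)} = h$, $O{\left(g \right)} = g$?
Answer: $i \sqrt{10} \approx 3.1623 i$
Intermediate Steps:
$h = 3$
$t{\left(D \right)} = 3$
$\sqrt{t{\left(-17 \right)} + O{\left(-13 \right)}} = \sqrt{3 - 13} = \sqrt{-10} = i \sqrt{10}$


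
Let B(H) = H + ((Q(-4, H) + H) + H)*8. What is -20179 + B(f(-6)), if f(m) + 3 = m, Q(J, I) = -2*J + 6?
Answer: -20220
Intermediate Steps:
Q(J, I) = 6 - 2*J
f(m) = -3 + m
B(H) = 112 + 17*H (B(H) = H + (((6 - 2*(-4)) + H) + H)*8 = H + (((6 + 8) + H) + H)*8 = H + ((14 + H) + H)*8 = H + (14 + 2*H)*8 = H + (112 + 16*H) = 112 + 17*H)
-20179 + B(f(-6)) = -20179 + (112 + 17*(-3 - 6)) = -20179 + (112 + 17*(-9)) = -20179 + (112 - 153) = -20179 - 41 = -20220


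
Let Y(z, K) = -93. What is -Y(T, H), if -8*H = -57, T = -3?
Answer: 93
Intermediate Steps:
H = 57/8 (H = -⅛*(-57) = 57/8 ≈ 7.1250)
-Y(T, H) = -1*(-93) = 93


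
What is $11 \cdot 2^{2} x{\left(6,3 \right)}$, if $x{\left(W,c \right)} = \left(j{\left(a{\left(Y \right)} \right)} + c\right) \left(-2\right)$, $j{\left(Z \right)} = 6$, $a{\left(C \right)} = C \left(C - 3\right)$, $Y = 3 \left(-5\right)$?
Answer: $-792$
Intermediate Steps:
$Y = -15$
$a{\left(C \right)} = C \left(-3 + C\right)$
$x{\left(W,c \right)} = -12 - 2 c$ ($x{\left(W,c \right)} = \left(6 + c\right) \left(-2\right) = -12 - 2 c$)
$11 \cdot 2^{2} x{\left(6,3 \right)} = 11 \cdot 2^{2} \left(-12 - 6\right) = 11 \cdot 4 \left(-12 - 6\right) = 44 \left(-18\right) = -792$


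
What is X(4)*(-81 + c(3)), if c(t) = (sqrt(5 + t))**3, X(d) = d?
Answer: -324 + 64*sqrt(2) ≈ -233.49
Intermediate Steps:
c(t) = (5 + t)**(3/2)
X(4)*(-81 + c(3)) = 4*(-81 + (5 + 3)**(3/2)) = 4*(-81 + 8**(3/2)) = 4*(-81 + 16*sqrt(2)) = -324 + 64*sqrt(2)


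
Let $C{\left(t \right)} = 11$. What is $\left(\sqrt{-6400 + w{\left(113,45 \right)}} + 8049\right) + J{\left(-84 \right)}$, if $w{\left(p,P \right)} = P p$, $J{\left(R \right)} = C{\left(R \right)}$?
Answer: $8060 + i \sqrt{1315} \approx 8060.0 + 36.263 i$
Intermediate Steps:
$J{\left(R \right)} = 11$
$\left(\sqrt{-6400 + w{\left(113,45 \right)}} + 8049\right) + J{\left(-84 \right)} = \left(\sqrt{-6400 + 45 \cdot 113} + 8049\right) + 11 = \left(\sqrt{-6400 + 5085} + 8049\right) + 11 = \left(\sqrt{-1315} + 8049\right) + 11 = \left(i \sqrt{1315} + 8049\right) + 11 = \left(8049 + i \sqrt{1315}\right) + 11 = 8060 + i \sqrt{1315}$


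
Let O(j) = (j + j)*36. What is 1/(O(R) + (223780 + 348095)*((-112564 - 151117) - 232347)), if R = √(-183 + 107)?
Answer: -23638834375/6705533887304179720332 - I*√19/558794490608681643361 ≈ -3.5253e-12 - 7.8005e-21*I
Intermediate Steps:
R = 2*I*√19 (R = √(-76) = 2*I*√19 ≈ 8.7178*I)
O(j) = 72*j (O(j) = (2*j)*36 = 72*j)
1/(O(R) + (223780 + 348095)*((-112564 - 151117) - 232347)) = 1/(72*(2*I*√19) + (223780 + 348095)*((-112564 - 151117) - 232347)) = 1/(144*I*√19 + 571875*(-263681 - 232347)) = 1/(144*I*√19 + 571875*(-496028)) = 1/(144*I*√19 - 283666012500) = 1/(-283666012500 + 144*I*√19)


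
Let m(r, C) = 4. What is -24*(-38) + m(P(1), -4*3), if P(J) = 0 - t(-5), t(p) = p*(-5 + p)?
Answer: 916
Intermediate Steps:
P(J) = -50 (P(J) = 0 - (-5)*(-5 - 5) = 0 - (-5)*(-10) = 0 - 1*50 = 0 - 50 = -50)
-24*(-38) + m(P(1), -4*3) = -24*(-38) + 4 = 912 + 4 = 916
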